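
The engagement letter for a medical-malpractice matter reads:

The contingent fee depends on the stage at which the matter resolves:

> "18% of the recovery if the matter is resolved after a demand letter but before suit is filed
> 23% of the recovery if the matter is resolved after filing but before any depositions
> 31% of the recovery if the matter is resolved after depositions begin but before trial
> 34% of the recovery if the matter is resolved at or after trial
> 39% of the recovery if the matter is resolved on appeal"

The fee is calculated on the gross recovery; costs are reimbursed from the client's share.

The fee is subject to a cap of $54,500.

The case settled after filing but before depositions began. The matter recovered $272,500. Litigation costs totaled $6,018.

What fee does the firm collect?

Fee base is the gross recovery, $272,500; costs are reimbursed separately.
The matter settled after filing but before depositions began, so the 23% rate applies.
$272,500 × 23% = $62,675.00
$62,675.00 exceeds the $54,500 cap, so the fee is capped at $54,500.00.

$54,500.00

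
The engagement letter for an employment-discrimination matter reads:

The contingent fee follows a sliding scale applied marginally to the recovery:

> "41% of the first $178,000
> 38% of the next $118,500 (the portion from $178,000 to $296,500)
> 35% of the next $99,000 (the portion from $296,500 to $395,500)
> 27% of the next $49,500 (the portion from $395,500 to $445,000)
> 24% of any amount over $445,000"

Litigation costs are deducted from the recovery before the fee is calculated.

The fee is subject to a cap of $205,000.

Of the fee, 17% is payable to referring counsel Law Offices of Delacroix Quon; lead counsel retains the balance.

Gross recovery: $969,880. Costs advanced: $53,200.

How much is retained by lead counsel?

Fee base (net of costs): $969,880 − $53,200 = $916,680
First $178,000 at 41% = $72,980.00
Next $118,500 at 38% = $45,030.00
Next $99,000 at 35% = $34,650.00
Next $49,500 at 27% = $13,365.00
Remaining $471,680 at 24% = $113,203.20
Fee: $72,980.00 + $45,030.00 + $34,650.00 + $13,365.00 + $113,203.20 = $279,228.20
$279,228.20 exceeds the $205,000 cap, so the fee is capped at $205,000.00.
Referral share: 17% of $205,000.00 = $34,850.00; lead counsel retains $205,000.00 − $34,850.00 = $170,150.00.

$170,150.00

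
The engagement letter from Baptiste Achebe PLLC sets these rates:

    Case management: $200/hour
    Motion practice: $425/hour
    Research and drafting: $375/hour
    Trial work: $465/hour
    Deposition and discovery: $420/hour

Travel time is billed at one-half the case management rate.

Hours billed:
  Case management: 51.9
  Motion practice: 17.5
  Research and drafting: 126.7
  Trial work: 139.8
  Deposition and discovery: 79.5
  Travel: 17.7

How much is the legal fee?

$165,497.00

Case management: 51.9 × $200 = $10,380.00
Motion practice: 17.5 × $425 = $7,437.50
Research and drafting: 126.7 × $375 = $47,512.50
Trial work: 139.8 × $465 = $65,007.00
Deposition and discovery: 79.5 × $420 = $33,390.00
Subtotal: $10,380.00 + $7,437.50 + $47,512.50 + $65,007.00 + $33,390.00 = $163,727.00
Travel: 17.7 × ($200 ÷ 2) = 17.7 × $100.00 = $1,770.00
Total: $163,727.00 + $1,770.00 = $165,497.00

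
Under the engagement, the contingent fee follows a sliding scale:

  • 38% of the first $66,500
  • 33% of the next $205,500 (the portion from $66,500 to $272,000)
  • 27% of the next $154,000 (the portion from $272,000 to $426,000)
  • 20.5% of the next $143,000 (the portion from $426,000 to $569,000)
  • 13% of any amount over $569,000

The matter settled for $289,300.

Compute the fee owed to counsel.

$97,756.00

First $66,500 at 38% = $25,270.00
Next $205,500 at 33% = $67,815.00
Remaining $17,300 at 27% = $4,671.00
Fee: $25,270.00 + $67,815.00 + $4,671.00 = $97,756.00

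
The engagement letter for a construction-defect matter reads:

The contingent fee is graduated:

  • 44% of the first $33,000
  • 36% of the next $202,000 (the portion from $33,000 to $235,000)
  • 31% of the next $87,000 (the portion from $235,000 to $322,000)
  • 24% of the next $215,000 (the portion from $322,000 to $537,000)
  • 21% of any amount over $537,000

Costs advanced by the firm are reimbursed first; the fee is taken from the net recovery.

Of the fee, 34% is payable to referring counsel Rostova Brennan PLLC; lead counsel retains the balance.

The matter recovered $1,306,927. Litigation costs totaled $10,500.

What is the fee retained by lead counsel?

$214,691.18

Fee base (net of costs): $1,306,927 − $10,500 = $1,296,427
First $33,000 at 44% = $14,520.00
Next $202,000 at 36% = $72,720.00
Next $87,000 at 31% = $26,970.00
Next $215,000 at 24% = $51,600.00
Remaining $759,427 at 21% = $159,479.67
Fee: $14,520.00 + $72,720.00 + $26,970.00 + $51,600.00 + $159,479.67 = $325,289.67
Referral share: 34% of $325,289.67 = $110,598.49; lead counsel retains $325,289.67 − $110,598.49 = $214,691.18.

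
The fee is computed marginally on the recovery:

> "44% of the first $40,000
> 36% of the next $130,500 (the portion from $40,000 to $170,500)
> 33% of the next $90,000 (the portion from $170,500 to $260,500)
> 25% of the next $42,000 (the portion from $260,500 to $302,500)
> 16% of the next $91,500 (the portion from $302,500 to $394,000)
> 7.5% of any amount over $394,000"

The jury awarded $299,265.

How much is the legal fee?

First $40,000 at 44% = $17,600.00
Next $130,500 at 36% = $46,980.00
Next $90,000 at 33% = $29,700.00
Remaining $38,765 at 25% = $9,691.25
Fee: $17,600.00 + $46,980.00 + $29,700.00 + $9,691.25 = $103,971.25

$103,971.25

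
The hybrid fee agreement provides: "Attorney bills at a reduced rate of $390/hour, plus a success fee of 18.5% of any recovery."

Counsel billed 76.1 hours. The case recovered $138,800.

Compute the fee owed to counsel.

Hourly: 76.1 × $390 = $29,679.00
Success fee: 18.5% of $138,800 = $25,678.00
Total: $29,679.00 + $25,678.00 = $55,357.00

$55,357.00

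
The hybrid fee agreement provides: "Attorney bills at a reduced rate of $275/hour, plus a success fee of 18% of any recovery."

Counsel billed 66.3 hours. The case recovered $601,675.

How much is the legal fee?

Hourly: 66.3 × $275 = $18,232.50
Success fee: 18% of $601,675 = $108,301.50
Total: $18,232.50 + $108,301.50 = $126,534.00

$126,534.00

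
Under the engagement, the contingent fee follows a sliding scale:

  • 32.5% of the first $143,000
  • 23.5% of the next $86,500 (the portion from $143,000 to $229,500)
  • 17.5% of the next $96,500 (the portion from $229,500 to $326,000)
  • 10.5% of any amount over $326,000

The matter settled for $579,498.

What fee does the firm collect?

First $143,000 at 32.5% = $46,475.00
Next $86,500 at 23.5% = $20,327.50
Next $96,500 at 17.5% = $16,887.50
Remaining $253,498 at 10.5% = $26,617.29
Fee: $46,475.00 + $20,327.50 + $16,887.50 + $26,617.29 = $110,307.29

$110,307.29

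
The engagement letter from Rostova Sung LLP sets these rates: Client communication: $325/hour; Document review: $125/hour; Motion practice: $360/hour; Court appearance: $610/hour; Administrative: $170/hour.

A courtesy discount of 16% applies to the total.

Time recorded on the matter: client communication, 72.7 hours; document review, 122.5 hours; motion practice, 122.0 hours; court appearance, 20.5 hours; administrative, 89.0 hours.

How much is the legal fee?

$92,815.80

Client communication: 72.7 × $325 = $23,627.50
Document review: 122.5 × $125 = $15,312.50
Motion practice: 122.0 × $360 = $43,920.00
Court appearance: 20.5 × $610 = $12,505.00
Administrative: 89.0 × $170 = $15,130.00
Subtotal: $110,495.00
Less 16% discount: −$17,679.20
Total: $110,495.00 − $17,679.20 = $92,815.80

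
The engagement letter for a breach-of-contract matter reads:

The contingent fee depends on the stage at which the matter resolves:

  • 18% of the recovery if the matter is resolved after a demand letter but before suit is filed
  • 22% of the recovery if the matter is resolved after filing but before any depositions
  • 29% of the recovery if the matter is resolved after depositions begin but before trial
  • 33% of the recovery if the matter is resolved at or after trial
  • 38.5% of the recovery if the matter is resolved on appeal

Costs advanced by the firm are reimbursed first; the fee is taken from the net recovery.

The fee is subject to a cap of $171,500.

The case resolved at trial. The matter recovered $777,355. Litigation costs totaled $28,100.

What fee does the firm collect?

$171,500.00

Fee base (net of costs): $777,355 − $28,100 = $749,255
The matter resolved at trial, so the 33% rate applies.
$749,255 × 33% = $247,254.15
$247,254.15 exceeds the $171,500 cap, so the fee is capped at $171,500.00.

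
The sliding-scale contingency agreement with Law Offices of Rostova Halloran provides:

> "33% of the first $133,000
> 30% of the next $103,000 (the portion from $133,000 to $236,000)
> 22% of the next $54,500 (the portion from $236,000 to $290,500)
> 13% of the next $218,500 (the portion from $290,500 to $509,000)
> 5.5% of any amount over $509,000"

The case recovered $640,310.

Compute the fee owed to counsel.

First $133,000 at 33% = $43,890.00
Next $103,000 at 30% = $30,900.00
Next $54,500 at 22% = $11,990.00
Next $218,500 at 13% = $28,405.00
Remaining $131,310 at 5.5% = $7,222.05
Fee: $43,890.00 + $30,900.00 + $11,990.00 + $28,405.00 + $7,222.05 = $122,407.05

$122,407.05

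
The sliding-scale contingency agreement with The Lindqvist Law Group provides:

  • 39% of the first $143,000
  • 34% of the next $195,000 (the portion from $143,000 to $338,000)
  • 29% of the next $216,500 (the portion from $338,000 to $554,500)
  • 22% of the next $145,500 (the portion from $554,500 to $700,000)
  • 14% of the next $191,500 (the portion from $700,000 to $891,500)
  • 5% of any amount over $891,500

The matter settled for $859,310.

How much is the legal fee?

$239,168.40

First $143,000 at 39% = $55,770.00
Next $195,000 at 34% = $66,300.00
Next $216,500 at 29% = $62,785.00
Next $145,500 at 22% = $32,010.00
Remaining $159,310 at 14% = $22,303.40
Fee: $55,770.00 + $66,300.00 + $62,785.00 + $32,010.00 + $22,303.40 = $239,168.40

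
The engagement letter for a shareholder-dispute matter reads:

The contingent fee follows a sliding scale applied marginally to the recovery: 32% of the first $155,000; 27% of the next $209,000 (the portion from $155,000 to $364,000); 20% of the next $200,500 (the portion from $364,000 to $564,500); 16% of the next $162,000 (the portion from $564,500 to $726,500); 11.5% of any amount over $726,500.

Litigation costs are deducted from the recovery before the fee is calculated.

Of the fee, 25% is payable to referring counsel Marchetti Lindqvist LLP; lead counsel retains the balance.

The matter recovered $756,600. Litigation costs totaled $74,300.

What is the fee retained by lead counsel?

Fee base (net of costs): $756,600 − $74,300 = $682,300
First $155,000 at 32% = $49,600.00
Next $209,000 at 27% = $56,430.00
Next $200,500 at 20% = $40,100.00
Remaining $117,800 at 16% = $18,848.00
Fee: $49,600.00 + $56,430.00 + $40,100.00 + $18,848.00 = $164,978.00
Referral share: 25% of $164,978.00 = $41,244.50; lead counsel retains $164,978.00 − $41,244.50 = $123,733.50.

$123,733.50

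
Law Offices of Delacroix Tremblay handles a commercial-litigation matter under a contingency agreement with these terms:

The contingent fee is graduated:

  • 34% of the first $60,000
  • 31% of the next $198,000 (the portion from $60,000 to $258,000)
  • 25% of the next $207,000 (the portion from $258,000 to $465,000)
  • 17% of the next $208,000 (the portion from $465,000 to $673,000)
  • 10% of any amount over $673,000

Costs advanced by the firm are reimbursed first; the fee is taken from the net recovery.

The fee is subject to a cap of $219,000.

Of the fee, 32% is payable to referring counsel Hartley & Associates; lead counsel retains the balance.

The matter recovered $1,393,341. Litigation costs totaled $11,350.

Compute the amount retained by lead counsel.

Fee base (net of costs): $1,393,341 − $11,350 = $1,381,991
First $60,000 at 34% = $20,400.00
Next $198,000 at 31% = $61,380.00
Next $207,000 at 25% = $51,750.00
Next $208,000 at 17% = $35,360.00
Remaining $708,991 at 10% = $70,899.10
Fee: $20,400.00 + $61,380.00 + $51,750.00 + $35,360.00 + $70,899.10 = $239,789.10
$239,789.10 exceeds the $219,000 cap, so the fee is capped at $219,000.00.
Referral share: 32% of $219,000.00 = $70,080.00; lead counsel retains $219,000.00 − $70,080.00 = $148,920.00.

$148,920.00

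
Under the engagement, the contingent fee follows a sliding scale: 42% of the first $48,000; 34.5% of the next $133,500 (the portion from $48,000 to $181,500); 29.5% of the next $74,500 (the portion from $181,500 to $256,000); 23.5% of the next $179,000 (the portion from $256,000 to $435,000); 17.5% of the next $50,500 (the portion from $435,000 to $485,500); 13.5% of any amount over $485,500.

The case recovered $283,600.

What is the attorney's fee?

$94,681.00

First $48,000 at 42% = $20,160.00
Next $133,500 at 34.5% = $46,057.50
Next $74,500 at 29.5% = $21,977.50
Remaining $27,600 at 23.5% = $6,486.00
Fee: $20,160.00 + $46,057.50 + $21,977.50 + $6,486.00 = $94,681.00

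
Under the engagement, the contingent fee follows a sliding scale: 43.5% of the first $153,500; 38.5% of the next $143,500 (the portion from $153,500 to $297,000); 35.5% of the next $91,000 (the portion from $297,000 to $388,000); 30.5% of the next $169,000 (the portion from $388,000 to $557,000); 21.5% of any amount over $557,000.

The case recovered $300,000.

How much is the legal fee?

$123,085.00

First $153,500 at 43.5% = $66,772.50
Next $143,500 at 38.5% = $55,247.50
Remaining $3,000 at 35.5% = $1,065.00
Fee: $66,772.50 + $55,247.50 + $1,065.00 = $123,085.00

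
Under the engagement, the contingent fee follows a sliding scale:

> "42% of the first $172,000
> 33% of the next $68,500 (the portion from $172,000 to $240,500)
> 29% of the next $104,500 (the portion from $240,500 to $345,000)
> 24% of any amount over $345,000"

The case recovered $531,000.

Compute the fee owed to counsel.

$169,790.00

First $172,000 at 42% = $72,240.00
Next $68,500 at 33% = $22,605.00
Next $104,500 at 29% = $30,305.00
Remaining $186,000 at 24% = $44,640.00
Fee: $72,240.00 + $22,605.00 + $30,305.00 + $44,640.00 = $169,790.00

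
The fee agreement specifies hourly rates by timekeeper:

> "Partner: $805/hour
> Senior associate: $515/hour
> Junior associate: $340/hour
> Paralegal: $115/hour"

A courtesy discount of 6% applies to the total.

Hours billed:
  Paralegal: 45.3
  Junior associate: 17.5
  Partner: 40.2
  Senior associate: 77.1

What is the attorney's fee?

Partner: 40.2 × $805 = $32,361.00
Senior associate: 77.1 × $515 = $39,706.50
Junior associate: 17.5 × $340 = $5,950.00
Paralegal: 45.3 × $115 = $5,209.50
Subtotal: $83,227.00
Less 6% discount: −$4,993.62
Total: $83,227.00 − $4,993.62 = $78,233.38

$78,233.38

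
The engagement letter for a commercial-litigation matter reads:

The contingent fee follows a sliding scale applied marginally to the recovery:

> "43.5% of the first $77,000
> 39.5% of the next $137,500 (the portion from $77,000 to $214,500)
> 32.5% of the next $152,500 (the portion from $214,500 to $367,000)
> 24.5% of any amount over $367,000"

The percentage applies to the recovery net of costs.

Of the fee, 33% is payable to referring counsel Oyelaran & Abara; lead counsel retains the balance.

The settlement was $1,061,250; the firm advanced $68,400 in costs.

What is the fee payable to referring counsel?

$95,932.07

Fee base (net of costs): $1,061,250 − $68,400 = $992,850
First $77,000 at 43.5% = $33,495.00
Next $137,500 at 39.5% = $54,312.50
Next $152,500 at 32.5% = $49,562.50
Remaining $625,850 at 24.5% = $153,333.25
Fee: $33,495.00 + $54,312.50 + $49,562.50 + $153,333.25 = $290,703.25
Referral share: 33% of $290,703.25 = $95,932.07; lead counsel retains $290,703.25 − $95,932.07 = $194,771.18.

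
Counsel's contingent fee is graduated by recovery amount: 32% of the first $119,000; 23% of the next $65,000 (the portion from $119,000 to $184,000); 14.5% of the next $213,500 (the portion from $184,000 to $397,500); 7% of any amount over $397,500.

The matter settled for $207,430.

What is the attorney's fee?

$56,427.35

First $119,000 at 32% = $38,080.00
Next $65,000 at 23% = $14,950.00
Remaining $23,430 at 14.5% = $3,397.35
Fee: $38,080.00 + $14,950.00 + $3,397.35 = $56,427.35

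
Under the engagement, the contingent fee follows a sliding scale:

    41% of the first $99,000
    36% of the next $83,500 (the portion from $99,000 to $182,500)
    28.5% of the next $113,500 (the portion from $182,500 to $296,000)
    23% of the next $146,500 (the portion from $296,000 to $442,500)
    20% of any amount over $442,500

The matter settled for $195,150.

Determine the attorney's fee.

$74,255.25

First $99,000 at 41% = $40,590.00
Next $83,500 at 36% = $30,060.00
Remaining $12,650 at 28.5% = $3,605.25
Fee: $40,590.00 + $30,060.00 + $3,605.25 = $74,255.25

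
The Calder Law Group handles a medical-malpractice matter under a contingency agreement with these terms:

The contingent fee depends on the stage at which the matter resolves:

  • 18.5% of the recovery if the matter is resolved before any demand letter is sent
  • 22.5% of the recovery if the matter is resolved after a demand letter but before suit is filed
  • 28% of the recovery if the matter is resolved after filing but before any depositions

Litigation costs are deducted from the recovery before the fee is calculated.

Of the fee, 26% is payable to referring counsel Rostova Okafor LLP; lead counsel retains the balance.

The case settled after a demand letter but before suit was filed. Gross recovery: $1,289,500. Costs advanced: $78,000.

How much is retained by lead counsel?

$201,714.75

Fee base (net of costs): $1,289,500 − $78,000 = $1,211,500
The matter settled after a demand letter but before suit was filed, so the 22.5% rate applies.
$1,211,500 × 22.5% = $272,587.50
Referral share: 26% of $272,587.50 = $70,872.75; lead counsel retains $272,587.50 − $70,872.75 = $201,714.75.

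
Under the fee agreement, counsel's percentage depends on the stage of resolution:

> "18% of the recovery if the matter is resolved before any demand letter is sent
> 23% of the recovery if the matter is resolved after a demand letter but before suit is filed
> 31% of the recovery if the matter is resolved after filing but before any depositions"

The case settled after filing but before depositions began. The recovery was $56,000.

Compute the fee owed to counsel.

The matter settled after filing but before depositions began, so the 31% rate applies.
$56,000 × 31% = $17,360.00

$17,360.00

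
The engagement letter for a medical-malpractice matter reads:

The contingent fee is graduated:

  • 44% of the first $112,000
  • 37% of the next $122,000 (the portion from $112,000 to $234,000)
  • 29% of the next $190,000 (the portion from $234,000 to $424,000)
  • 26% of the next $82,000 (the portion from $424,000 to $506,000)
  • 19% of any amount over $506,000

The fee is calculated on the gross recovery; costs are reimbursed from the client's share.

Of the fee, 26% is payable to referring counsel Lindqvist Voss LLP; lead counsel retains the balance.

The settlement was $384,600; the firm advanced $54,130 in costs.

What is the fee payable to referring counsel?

Fee base is the gross recovery, $384,600; costs are reimbursed separately.
First $112,000 at 44% = $49,280.00
Next $122,000 at 37% = $45,140.00
Remaining $150,600 at 29% = $43,674.00
Fee: $49,280.00 + $45,140.00 + $43,674.00 = $138,094.00
Referral share: 26% of $138,094.00 = $35,904.44; lead counsel retains $138,094.00 − $35,904.44 = $102,189.56.

$35,904.44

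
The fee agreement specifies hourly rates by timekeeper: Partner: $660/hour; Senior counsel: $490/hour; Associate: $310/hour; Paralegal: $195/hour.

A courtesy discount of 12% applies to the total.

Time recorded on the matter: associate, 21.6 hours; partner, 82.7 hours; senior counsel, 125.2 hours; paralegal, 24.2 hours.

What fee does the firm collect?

Partner: 82.7 × $660 = $54,582.00
Senior counsel: 125.2 × $490 = $61,348.00
Associate: 21.6 × $310 = $6,696.00
Paralegal: 24.2 × $195 = $4,719.00
Subtotal: $127,345.00
Less 12% discount: −$15,281.40
Total: $127,345.00 − $15,281.40 = $112,063.60

$112,063.60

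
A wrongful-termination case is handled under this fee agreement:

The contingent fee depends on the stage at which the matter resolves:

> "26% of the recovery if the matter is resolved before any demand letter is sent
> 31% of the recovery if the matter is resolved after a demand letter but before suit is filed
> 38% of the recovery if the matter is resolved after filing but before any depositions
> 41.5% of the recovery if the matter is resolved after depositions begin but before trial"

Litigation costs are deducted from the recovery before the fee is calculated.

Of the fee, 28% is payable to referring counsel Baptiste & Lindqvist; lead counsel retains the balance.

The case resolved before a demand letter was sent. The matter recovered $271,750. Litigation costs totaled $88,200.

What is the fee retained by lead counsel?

Fee base (net of costs): $271,750 − $88,200 = $183,550
The matter resolved before a demand letter was sent, so the 26% rate applies.
$183,550 × 26% = $47,723.00
Referral share: 28% of $47,723.00 = $13,362.44; lead counsel retains $47,723.00 − $13,362.44 = $34,360.56.

$34,360.56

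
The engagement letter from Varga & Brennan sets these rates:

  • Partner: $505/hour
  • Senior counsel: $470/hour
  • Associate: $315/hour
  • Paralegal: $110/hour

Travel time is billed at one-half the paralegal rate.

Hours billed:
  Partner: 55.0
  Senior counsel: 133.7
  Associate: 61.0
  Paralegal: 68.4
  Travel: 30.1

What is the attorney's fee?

$119,008.50

Partner: 55.0 × $505 = $27,775.00
Senior counsel: 133.7 × $470 = $62,839.00
Associate: 61.0 × $315 = $19,215.00
Paralegal: 68.4 × $110 = $7,524.00
Subtotal: $27,775.00 + $62,839.00 + $19,215.00 + $7,524.00 = $117,353.00
Travel: 30.1 × ($110 ÷ 2) = 30.1 × $55.00 = $1,655.50
Total: $117,353.00 + $1,655.50 = $119,008.50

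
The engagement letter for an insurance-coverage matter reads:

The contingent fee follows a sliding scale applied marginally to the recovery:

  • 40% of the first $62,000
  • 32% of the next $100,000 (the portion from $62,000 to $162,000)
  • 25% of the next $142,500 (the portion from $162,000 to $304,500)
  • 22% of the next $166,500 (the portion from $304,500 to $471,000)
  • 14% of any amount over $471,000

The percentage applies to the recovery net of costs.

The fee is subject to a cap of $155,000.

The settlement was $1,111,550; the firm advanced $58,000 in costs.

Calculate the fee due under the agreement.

$155,000.00

Fee base (net of costs): $1,111,550 − $58,000 = $1,053,550
First $62,000 at 40% = $24,800.00
Next $100,000 at 32% = $32,000.00
Next $142,500 at 25% = $35,625.00
Next $166,500 at 22% = $36,630.00
Remaining $582,550 at 14% = $81,557.00
Fee: $24,800.00 + $32,000.00 + $35,625.00 + $36,630.00 + $81,557.00 = $210,612.00
$210,612.00 exceeds the $155,000 cap, so the fee is capped at $155,000.00.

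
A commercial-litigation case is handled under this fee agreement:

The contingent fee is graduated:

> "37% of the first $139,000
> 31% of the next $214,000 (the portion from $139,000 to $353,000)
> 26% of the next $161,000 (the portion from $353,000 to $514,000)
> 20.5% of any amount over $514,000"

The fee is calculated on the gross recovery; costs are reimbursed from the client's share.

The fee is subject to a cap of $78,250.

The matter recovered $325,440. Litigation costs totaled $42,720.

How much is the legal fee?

Fee base is the gross recovery, $325,440; costs are reimbursed separately.
First $139,000 at 37% = $51,430.00
Remaining $186,440 at 31% = $57,796.40
Fee: $51,430.00 + $57,796.40 = $109,226.40
$109,226.40 exceeds the $78,250 cap, so the fee is capped at $78,250.00.

$78,250.00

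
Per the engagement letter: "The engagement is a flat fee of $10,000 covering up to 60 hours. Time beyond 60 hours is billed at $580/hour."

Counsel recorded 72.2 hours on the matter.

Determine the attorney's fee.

$17,076.00

Flat fee: $10,000.00
Excess hours: 72.2 − 60 = 12.2
Overrun: 12.2 × $580 = $7,076.00
Total: $10,000.00 + $7,076.00 = $17,076.00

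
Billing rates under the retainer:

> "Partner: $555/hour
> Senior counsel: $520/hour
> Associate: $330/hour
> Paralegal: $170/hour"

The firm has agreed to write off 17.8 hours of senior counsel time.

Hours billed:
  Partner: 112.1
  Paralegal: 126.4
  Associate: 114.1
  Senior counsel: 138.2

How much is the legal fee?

$183,964.50

Partner: 112.1 × $555 = $62,215.50
Senior counsel: 138.2 × $520 = $71,864.00
Associate: 114.1 × $330 = $37,653.00
Paralegal: 126.4 × $170 = $21,488.00
Subtotal: $193,220.50
Write-off: 17.8 × $520 = $9,256.00
Total: $193,220.50 − $9,256.00 = $183,964.50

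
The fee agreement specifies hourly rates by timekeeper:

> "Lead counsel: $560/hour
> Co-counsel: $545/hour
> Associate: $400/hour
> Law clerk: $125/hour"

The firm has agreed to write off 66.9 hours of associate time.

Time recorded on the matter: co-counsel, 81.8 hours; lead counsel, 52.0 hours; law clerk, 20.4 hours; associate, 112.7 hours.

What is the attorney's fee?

Lead counsel: 52.0 × $560 = $29,120.00
Co-counsel: 81.8 × $545 = $44,581.00
Associate: 112.7 × $400 = $45,080.00
Law clerk: 20.4 × $125 = $2,550.00
Subtotal: $121,331.00
Write-off: 66.9 × $400 = $26,760.00
Total: $121,331.00 − $26,760.00 = $94,571.00

$94,571.00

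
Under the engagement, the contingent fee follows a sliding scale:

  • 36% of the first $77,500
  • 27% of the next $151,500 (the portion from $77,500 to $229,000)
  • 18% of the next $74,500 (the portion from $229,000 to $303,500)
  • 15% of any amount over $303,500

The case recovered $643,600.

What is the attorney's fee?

First $77,500 at 36% = $27,900.00
Next $151,500 at 27% = $40,905.00
Next $74,500 at 18% = $13,410.00
Remaining $340,100 at 15% = $51,015.00
Fee: $27,900.00 + $40,905.00 + $13,410.00 + $51,015.00 = $133,230.00

$133,230.00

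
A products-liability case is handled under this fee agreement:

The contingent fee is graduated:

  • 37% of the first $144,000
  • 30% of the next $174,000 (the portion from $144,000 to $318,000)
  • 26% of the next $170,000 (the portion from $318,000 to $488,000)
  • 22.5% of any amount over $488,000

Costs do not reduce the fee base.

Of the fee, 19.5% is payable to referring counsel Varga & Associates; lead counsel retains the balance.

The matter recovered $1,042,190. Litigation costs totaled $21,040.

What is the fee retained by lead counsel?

$220,870.06

Fee base is the gross recovery, $1,042,190; costs are reimbursed separately.
First $144,000 at 37% = $53,280.00
Next $174,000 at 30% = $52,200.00
Next $170,000 at 26% = $44,200.00
Remaining $554,190 at 22.5% = $124,692.75
Fee: $53,280.00 + $52,200.00 + $44,200.00 + $124,692.75 = $274,372.75
Referral share: 19.5% of $274,372.75 = $53,502.69; lead counsel retains $274,372.75 − $53,502.69 = $220,870.06.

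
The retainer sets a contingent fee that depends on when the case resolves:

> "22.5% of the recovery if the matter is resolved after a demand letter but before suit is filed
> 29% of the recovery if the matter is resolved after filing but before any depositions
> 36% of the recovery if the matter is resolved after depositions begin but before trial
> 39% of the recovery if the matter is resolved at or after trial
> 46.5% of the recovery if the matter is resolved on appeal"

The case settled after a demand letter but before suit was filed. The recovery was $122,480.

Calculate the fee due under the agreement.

$27,558.00

The matter settled after a demand letter but before suit was filed, so the 22.5% rate applies.
$122,480 × 22.5% = $27,558.00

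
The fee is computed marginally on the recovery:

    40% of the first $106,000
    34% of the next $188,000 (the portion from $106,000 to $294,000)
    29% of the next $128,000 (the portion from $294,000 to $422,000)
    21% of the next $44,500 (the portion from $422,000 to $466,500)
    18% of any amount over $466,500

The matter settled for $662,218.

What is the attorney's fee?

$188,014.24

First $106,000 at 40% = $42,400.00
Next $188,000 at 34% = $63,920.00
Next $128,000 at 29% = $37,120.00
Next $44,500 at 21% = $9,345.00
Remaining $195,718 at 18% = $35,229.24
Fee: $42,400.00 + $63,920.00 + $37,120.00 + $9,345.00 + $35,229.24 = $188,014.24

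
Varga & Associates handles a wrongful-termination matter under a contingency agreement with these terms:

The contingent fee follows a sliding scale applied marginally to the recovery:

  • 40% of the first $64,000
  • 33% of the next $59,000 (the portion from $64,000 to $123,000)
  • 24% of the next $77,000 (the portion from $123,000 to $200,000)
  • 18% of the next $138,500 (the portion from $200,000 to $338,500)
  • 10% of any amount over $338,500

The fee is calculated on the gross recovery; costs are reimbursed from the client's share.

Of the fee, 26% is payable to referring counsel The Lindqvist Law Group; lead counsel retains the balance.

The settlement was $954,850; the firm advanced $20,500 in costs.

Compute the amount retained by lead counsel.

$111,085.10

Fee base is the gross recovery, $954,850; costs are reimbursed separately.
First $64,000 at 40% = $25,600.00
Next $59,000 at 33% = $19,470.00
Next $77,000 at 24% = $18,480.00
Next $138,500 at 18% = $24,930.00
Remaining $616,350 at 10% = $61,635.00
Fee: $25,600.00 + $19,470.00 + $18,480.00 + $24,930.00 + $61,635.00 = $150,115.00
Referral share: 26% of $150,115.00 = $39,029.90; lead counsel retains $150,115.00 − $39,029.90 = $111,085.10.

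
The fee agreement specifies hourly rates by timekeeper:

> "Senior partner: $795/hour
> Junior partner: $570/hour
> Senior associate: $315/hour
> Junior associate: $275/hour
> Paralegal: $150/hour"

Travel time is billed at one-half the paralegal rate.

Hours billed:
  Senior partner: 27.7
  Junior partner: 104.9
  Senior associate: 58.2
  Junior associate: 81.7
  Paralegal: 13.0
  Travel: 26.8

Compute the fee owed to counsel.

Senior partner: 27.7 × $795 = $22,021.50
Junior partner: 104.9 × $570 = $59,793.00
Senior associate: 58.2 × $315 = $18,333.00
Junior associate: 81.7 × $275 = $22,467.50
Paralegal: 13.0 × $150 = $1,950.00
Subtotal: $22,021.50 + $59,793.00 + $18,333.00 + $22,467.50 + $1,950.00 = $124,565.00
Travel: 26.8 × ($150 ÷ 2) = 26.8 × $75.00 = $2,010.00
Total: $124,565.00 + $2,010.00 = $126,575.00

$126,575.00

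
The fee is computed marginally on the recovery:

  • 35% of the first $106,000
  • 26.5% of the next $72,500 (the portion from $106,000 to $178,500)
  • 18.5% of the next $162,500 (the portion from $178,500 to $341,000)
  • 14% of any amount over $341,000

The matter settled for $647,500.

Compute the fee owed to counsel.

First $106,000 at 35% = $37,100.00
Next $72,500 at 26.5% = $19,212.50
Next $162,500 at 18.5% = $30,062.50
Remaining $306,500 at 14% = $42,910.00
Fee: $37,100.00 + $19,212.50 + $30,062.50 + $42,910.00 = $129,285.00

$129,285.00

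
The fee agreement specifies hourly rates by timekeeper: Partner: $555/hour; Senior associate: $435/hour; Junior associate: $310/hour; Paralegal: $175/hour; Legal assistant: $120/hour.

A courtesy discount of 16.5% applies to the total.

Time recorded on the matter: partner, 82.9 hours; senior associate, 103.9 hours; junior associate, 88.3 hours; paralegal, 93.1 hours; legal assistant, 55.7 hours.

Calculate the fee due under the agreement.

Partner: 82.9 × $555 = $46,009.50
Senior associate: 103.9 × $435 = $45,196.50
Junior associate: 88.3 × $310 = $27,373.00
Paralegal: 93.1 × $175 = $16,292.50
Legal assistant: 55.7 × $120 = $6,684.00
Subtotal: $141,555.50
Less 16.5% discount: −$23,356.66
Total: $141,555.50 − $23,356.66 = $118,198.84

$118,198.84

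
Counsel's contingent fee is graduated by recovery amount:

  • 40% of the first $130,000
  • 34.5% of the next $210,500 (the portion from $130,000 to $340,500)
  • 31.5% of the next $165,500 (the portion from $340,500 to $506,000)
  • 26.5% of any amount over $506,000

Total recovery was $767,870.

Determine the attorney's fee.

First $130,000 at 40% = $52,000.00
Next $210,500 at 34.5% = $72,622.50
Next $165,500 at 31.5% = $52,132.50
Remaining $261,870 at 26.5% = $69,395.55
Fee: $52,000.00 + $72,622.50 + $52,132.50 + $69,395.55 = $246,150.55

$246,150.55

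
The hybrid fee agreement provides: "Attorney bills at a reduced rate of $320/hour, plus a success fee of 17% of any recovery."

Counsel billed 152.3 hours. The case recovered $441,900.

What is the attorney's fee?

$123,859.00

Hourly: 152.3 × $320 = $48,736.00
Success fee: 17% of $441,900 = $75,123.00
Total: $48,736.00 + $75,123.00 = $123,859.00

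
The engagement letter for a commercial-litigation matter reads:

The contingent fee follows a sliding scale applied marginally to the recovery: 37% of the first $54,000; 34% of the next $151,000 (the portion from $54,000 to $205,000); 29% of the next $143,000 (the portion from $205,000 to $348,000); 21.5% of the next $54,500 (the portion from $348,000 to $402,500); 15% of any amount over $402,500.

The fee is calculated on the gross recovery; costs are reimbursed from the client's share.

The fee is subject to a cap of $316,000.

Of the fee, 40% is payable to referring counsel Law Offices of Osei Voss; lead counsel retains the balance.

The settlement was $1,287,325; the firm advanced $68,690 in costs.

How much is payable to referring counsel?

Fee base is the gross recovery, $1,287,325; costs are reimbursed separately.
First $54,000 at 37% = $19,980.00
Next $151,000 at 34% = $51,340.00
Next $143,000 at 29% = $41,470.00
Next $54,500 at 21.5% = $11,717.50
Remaining $884,825 at 15% = $132,723.75
Fee: $19,980.00 + $51,340.00 + $41,470.00 + $11,717.50 + $132,723.75 = $257,231.25
$257,231.25 is under the $316,000 cap.
Referral share: 40% of $257,231.25 = $102,892.50; lead counsel retains $257,231.25 − $102,892.50 = $154,338.75.

$102,892.50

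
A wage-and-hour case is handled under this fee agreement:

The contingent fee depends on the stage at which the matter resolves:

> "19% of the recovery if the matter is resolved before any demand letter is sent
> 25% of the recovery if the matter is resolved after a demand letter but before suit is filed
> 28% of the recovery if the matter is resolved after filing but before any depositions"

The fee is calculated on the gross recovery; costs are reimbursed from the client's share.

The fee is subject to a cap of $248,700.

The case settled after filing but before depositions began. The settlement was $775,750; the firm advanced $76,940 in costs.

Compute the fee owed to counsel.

Fee base is the gross recovery, $775,750; costs are reimbursed separately.
The matter settled after filing but before depositions began, so the 28% rate applies.
$775,750 × 28% = $217,210.00
$217,210.00 is under the $248,700 cap.

$217,210.00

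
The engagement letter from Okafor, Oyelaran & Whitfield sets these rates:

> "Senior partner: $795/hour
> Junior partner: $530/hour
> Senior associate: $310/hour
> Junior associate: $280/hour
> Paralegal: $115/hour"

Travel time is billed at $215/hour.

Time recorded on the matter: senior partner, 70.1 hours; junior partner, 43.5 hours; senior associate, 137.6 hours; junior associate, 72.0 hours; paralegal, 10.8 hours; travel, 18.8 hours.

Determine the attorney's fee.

Senior partner: 70.1 × $795 = $55,729.50
Junior partner: 43.5 × $530 = $23,055.00
Senior associate: 137.6 × $310 = $42,656.00
Junior associate: 72.0 × $280 = $20,160.00
Paralegal: 10.8 × $115 = $1,242.00
Subtotal: $55,729.50 + $23,055.00 + $42,656.00 + $20,160.00 + $1,242.00 = $142,842.50
Travel: 18.8 × $215 = $4,042.00
Total: $142,842.50 + $4,042.00 = $146,884.50

$146,884.50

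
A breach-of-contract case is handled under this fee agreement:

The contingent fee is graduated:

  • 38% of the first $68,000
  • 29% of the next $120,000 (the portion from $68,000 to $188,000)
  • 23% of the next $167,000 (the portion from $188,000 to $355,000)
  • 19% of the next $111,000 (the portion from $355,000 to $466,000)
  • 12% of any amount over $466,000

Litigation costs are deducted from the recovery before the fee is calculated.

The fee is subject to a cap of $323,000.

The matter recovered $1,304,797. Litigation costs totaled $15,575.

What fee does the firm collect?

Fee base (net of costs): $1,304,797 − $15,575 = $1,289,222
First $68,000 at 38% = $25,840.00
Next $120,000 at 29% = $34,800.00
Next $167,000 at 23% = $38,410.00
Next $111,000 at 19% = $21,090.00
Remaining $823,222 at 12% = $98,786.64
Fee: $25,840.00 + $34,800.00 + $38,410.00 + $21,090.00 + $98,786.64 = $218,926.64
$218,926.64 is under the $323,000 cap.

$218,926.64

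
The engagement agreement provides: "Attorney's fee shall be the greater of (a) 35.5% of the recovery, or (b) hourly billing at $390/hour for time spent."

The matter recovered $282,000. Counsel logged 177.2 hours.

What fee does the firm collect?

$100,110.00

(a) 35.5% of $282,000 = $100,110.00
(b) 177.2 × $390 = $69,108.00
The greater is (a): $100,110.00.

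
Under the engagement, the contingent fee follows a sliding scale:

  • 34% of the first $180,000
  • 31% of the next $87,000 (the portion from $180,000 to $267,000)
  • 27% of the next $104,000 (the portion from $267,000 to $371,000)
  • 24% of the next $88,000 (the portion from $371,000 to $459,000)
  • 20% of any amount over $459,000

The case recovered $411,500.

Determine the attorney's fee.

First $180,000 at 34% = $61,200.00
Next $87,000 at 31% = $26,970.00
Next $104,000 at 27% = $28,080.00
Remaining $40,500 at 24% = $9,720.00
Fee: $61,200.00 + $26,970.00 + $28,080.00 + $9,720.00 = $125,970.00

$125,970.00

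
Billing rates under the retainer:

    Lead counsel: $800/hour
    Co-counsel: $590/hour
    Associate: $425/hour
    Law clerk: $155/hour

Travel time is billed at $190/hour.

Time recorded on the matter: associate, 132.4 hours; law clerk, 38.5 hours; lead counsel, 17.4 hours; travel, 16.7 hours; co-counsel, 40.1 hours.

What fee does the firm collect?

Lead counsel: 17.4 × $800 = $13,920.00
Co-counsel: 40.1 × $590 = $23,659.00
Associate: 132.4 × $425 = $56,270.00
Law clerk: 38.5 × $155 = $5,967.50
Subtotal: $13,920.00 + $23,659.00 + $56,270.00 + $5,967.50 = $99,816.50
Travel: 16.7 × $190 = $3,173.00
Total: $99,816.50 + $3,173.00 = $102,989.50

$102,989.50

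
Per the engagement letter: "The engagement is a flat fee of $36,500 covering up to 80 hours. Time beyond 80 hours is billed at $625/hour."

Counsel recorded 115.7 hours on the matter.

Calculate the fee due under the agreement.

Flat fee: $36,500.00
Excess hours: 115.7 − 80 = 35.7
Overrun: 35.7 × $625 = $22,312.50
Total: $36,500.00 + $22,312.50 = $58,812.50

$58,812.50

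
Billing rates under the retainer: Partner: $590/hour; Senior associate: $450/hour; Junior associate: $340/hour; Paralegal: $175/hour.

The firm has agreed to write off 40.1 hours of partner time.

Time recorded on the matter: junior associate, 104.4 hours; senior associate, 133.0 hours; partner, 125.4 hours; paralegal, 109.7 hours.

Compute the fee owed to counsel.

$164,870.50

Partner: 125.4 × $590 = $73,986.00
Senior associate: 133.0 × $450 = $59,850.00
Junior associate: 104.4 × $340 = $35,496.00
Paralegal: 109.7 × $175 = $19,197.50
Subtotal: $188,529.50
Write-off: 40.1 × $590 = $23,659.00
Total: $188,529.50 − $23,659.00 = $164,870.50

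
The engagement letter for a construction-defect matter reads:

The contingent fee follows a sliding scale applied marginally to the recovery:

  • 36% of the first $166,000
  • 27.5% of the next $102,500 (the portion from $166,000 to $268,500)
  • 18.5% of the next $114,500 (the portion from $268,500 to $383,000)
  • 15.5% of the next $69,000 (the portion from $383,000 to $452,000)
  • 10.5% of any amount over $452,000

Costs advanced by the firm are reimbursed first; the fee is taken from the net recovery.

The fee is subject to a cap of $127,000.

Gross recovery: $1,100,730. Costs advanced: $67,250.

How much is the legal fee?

Fee base (net of costs): $1,100,730 − $67,250 = $1,033,480
First $166,000 at 36% = $59,760.00
Next $102,500 at 27.5% = $28,187.50
Next $114,500 at 18.5% = $21,182.50
Next $69,000 at 15.5% = $10,695.00
Remaining $581,480 at 10.5% = $61,055.40
Fee: $59,760.00 + $28,187.50 + $21,182.50 + $10,695.00 + $61,055.40 = $180,880.40
$180,880.40 exceeds the $127,000 cap, so the fee is capped at $127,000.00.

$127,000.00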